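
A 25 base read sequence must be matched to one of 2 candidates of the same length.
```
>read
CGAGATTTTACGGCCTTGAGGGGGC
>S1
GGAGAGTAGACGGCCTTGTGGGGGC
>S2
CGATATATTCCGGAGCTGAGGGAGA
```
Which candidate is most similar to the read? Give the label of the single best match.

S1

Hamming distances to read — S1: 5; S2: 8.
Smallest is S1 with 5 mismatches.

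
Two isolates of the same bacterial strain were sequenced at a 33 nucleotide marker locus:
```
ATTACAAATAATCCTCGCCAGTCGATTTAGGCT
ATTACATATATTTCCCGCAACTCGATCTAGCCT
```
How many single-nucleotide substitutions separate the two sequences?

8

The sequences differ at sites 7, 11, 13, 15, 19, 21, 27, 31 (1-based) — 8 in total.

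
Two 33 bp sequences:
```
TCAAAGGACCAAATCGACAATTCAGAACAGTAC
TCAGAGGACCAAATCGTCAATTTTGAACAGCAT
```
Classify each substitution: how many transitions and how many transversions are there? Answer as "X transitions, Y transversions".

4 transitions, 2 transversions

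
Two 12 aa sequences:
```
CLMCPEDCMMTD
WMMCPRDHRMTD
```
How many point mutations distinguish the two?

5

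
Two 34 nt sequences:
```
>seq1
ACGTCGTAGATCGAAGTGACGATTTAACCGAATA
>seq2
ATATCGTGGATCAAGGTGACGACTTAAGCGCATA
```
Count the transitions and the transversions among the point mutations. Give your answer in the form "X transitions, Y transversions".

Transitions (purine↔purine or pyrimidine↔pyrimidine): 2 C→T, 3 G→A, 8 A→G, 13 G→A, 15 A→G, 23 T→C.
Transversions (purine↔pyrimidine): 28 C→G, 31 A→C.

6 transitions, 2 transversions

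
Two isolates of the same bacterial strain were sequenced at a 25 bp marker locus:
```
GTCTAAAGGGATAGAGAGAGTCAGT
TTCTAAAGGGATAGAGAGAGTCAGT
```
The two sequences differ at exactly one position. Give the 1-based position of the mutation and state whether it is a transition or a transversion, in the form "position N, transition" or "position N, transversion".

The sequences differ only at position 1: G→T (purine→pyrimidine), a transversion.

position 1, transversion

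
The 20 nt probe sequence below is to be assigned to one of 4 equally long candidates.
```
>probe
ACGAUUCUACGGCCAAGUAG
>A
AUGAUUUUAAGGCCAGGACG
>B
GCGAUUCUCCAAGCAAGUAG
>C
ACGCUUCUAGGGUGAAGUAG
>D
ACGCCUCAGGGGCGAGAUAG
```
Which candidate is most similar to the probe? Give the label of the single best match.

A differs at 6 bases; B differs at 5 bases; C differs at 4 bases; D differs at 8 bases. The closest is C.

C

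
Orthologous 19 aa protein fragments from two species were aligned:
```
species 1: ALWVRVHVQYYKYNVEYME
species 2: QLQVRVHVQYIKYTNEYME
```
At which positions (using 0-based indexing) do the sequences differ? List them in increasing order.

0, 2, 10, 13, 14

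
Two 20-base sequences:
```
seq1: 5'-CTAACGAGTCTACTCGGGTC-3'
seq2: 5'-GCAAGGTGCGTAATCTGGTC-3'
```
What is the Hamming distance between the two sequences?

8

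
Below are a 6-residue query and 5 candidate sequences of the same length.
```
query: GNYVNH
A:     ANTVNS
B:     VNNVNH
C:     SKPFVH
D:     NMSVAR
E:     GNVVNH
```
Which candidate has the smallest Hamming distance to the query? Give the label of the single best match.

E

A differs at 3 residues; B differs at 2 residues; C differs at 5 residues; D differs at 5 residues; E differs at 1 residue. The closest is E.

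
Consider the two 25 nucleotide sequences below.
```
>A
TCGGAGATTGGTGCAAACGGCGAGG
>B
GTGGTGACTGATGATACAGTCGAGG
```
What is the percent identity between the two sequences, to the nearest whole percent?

10 positions differ (1, 2, 5, 8, 11, 14, 15, 17, 18, 20), so 15 of 25 match: 15/25 = 60%.

60%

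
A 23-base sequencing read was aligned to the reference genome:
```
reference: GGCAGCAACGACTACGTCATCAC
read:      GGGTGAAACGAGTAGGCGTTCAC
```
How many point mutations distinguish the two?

Comparing position by position, 8 positions differ: 3 (C/G), 4 (A/T), 6 (C/A), 12 (C/G), 15 (C/G), 17 (T/C), 18 (C/G), 19 (A/T).

8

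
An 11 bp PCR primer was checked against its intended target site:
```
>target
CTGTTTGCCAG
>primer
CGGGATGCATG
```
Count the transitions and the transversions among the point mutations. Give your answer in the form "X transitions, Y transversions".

0 transitions, 5 transversions

Mismatches (1-based):
base 2: T→G (pyrimidine→purine, transversion)
base 4: T→G (pyrimidine→purine, transversion)
base 5: T→A (pyrimidine→purine, transversion)
base 9: C→A (pyrimidine→purine, transversion)
base 10: A→T (purine→pyrimidine, transversion)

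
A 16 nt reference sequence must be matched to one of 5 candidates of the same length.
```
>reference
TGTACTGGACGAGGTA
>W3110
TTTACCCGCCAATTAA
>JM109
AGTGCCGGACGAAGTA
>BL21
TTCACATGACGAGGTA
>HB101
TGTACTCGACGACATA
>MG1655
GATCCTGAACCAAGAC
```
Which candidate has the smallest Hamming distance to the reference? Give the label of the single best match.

W3110 differs at 8 bases; JM109 differs at 4 bases; BL21 differs at 4 bases; HB101 differs at 3 bases; MG1655 differs at 8 bases. The closest is HB101.

HB101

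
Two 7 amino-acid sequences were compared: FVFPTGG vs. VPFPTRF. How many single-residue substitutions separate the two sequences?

The sequences differ at positions 1, 2, 6, 7 (1-based) — 4 in total.

4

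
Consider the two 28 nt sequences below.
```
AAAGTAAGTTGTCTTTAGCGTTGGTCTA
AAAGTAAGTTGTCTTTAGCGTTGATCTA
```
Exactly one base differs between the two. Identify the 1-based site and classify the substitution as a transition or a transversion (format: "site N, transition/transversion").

site 24, transition

Site 24 changes G→A. G is a purine and A is a purine, so this is a transition.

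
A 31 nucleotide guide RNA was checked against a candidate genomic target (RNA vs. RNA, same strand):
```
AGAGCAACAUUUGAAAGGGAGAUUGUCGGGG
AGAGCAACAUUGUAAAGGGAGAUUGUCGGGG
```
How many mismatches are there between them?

The sequences differ at positions 12, 13 (1-based) — 2 in total.

2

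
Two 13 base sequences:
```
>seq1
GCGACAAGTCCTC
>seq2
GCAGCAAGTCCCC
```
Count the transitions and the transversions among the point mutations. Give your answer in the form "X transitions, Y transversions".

Transitions (purine↔purine or pyrimidine↔pyrimidine): 3 G→A, 4 A→G, 12 T→C.
Transversions (purine↔pyrimidine): none.

3 transitions, 0 transversions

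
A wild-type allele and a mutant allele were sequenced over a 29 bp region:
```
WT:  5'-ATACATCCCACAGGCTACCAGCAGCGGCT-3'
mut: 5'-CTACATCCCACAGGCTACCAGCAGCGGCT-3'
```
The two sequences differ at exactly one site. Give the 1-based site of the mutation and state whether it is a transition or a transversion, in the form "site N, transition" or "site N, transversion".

Site 1 changes A→C. A is a purine and C is a pyrimidine, so this is a transversion.

site 1, transversion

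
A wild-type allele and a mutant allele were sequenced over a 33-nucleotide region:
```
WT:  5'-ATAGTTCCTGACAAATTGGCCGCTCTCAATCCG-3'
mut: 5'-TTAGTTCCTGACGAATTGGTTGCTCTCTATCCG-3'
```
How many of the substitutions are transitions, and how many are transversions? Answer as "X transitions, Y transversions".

Mismatches (1-based):
base 1: A→T (purine→pyrimidine, transversion)
base 13: A→G (purine→purine, transition)
base 20: C→T (pyrimidine→pyrimidine, transition)
base 21: C→T (pyrimidine→pyrimidine, transition)
base 28: A→T (purine→pyrimidine, transversion)

3 transitions, 2 transversions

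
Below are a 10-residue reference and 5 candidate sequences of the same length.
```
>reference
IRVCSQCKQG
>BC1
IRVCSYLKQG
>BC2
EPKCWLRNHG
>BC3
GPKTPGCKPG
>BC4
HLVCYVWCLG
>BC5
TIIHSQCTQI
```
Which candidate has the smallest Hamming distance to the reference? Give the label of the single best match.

Hamming distances to reference — BC1: 2; BC2: 8; BC3: 7; BC4: 7; BC5: 6.
Smallest is BC1 with 2 mismatches.

BC1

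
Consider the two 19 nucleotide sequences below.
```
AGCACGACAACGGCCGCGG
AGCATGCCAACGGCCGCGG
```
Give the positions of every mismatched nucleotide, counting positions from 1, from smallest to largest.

5, 7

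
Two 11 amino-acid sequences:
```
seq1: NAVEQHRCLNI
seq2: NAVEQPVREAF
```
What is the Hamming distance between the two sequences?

6

Comparing position by position, 6 residues differ: 6 (H/P), 7 (R/V), 8 (C/R), 9 (L/E), 10 (N/A), 11 (I/F).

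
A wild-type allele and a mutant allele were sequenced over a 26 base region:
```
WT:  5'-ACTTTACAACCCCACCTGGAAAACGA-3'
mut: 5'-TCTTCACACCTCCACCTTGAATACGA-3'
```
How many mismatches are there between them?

Mismatches (1-based): position 1: A→T; position 5: T→C; position 9: A→C; position 11: C→T; position 18: G→T; position 22: A→T.

6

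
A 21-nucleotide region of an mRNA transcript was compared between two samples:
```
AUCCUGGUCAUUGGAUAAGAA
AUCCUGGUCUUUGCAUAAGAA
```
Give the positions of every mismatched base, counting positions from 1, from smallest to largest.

10, 14

Scanning 1-based: 10: A/U; 14: G/C.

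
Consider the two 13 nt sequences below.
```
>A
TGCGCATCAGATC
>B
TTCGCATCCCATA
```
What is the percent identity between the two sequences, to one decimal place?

4 positions differ (2, 9, 10, 13), so 9 of 13 match: 9/13 = 69.23%.

69.2%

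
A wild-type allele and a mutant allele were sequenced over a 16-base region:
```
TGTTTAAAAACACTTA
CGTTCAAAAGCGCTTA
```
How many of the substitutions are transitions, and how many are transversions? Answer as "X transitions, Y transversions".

Mismatches (1-based):
site 1: T→C (pyrimidine→pyrimidine, transition)
site 5: T→C (pyrimidine→pyrimidine, transition)
site 10: A→G (purine→purine, transition)
site 12: A→G (purine→purine, transition)

4 transitions, 0 transversions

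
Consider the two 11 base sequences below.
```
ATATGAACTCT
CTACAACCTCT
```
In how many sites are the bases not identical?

4

Comparing position by position, 4 sites differ: 1 (A/C), 4 (T/C), 5 (G/A), 7 (A/C).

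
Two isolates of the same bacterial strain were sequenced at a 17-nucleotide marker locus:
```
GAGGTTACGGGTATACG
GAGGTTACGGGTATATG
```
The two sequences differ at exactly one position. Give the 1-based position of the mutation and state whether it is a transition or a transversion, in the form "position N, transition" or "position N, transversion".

position 16, transition

Position 16 changes C→T. C is a pyrimidine and T is a pyrimidine, so this is a transition.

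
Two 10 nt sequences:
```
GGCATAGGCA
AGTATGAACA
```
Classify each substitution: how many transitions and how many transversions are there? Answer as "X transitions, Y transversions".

Mismatches (1-based):
site 1: G→A (purine→purine, transition)
site 3: C→T (pyrimidine→pyrimidine, transition)
site 6: A→G (purine→purine, transition)
site 7: G→A (purine→purine, transition)
site 8: G→A (purine→purine, transition)

5 transitions, 0 transversions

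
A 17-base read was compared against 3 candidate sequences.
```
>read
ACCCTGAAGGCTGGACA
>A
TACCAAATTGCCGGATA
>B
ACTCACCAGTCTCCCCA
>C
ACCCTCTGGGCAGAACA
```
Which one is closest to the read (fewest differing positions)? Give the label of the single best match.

C

A differs at 8 positions; B differs at 8 positions; C differs at 5 positions. The closest is C.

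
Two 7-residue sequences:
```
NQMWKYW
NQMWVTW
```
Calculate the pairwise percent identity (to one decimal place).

Mismatches at positions 5, 6 (1-based): 2 of 7.
Identical positions: 5/7 = 71.43% → 71.4%.

71.4%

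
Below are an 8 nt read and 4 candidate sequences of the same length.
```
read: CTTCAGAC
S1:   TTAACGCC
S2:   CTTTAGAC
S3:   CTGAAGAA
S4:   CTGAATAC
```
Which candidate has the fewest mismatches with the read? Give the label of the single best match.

S2

S1 differs at 5 sites; S2 differs at 1 site; S3 differs at 3 sites; S4 differs at 3 sites. The closest is S2.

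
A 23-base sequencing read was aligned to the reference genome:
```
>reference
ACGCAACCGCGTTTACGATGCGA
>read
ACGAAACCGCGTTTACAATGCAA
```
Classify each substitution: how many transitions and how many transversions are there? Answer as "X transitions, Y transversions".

2 transitions, 1 transversion

Mismatches (1-based):
position 4: C→A (pyrimidine→purine, transversion)
position 17: G→A (purine→purine, transition)
position 22: G→A (purine→purine, transition)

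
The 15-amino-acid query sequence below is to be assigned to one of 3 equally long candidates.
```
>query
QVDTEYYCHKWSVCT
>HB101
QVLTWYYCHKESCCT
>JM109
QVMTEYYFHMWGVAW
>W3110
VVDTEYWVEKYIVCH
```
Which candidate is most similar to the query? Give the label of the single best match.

HB101 differs at 4 positions; JM109 differs at 6 positions; W3110 differs at 7 positions. The closest is HB101.

HB101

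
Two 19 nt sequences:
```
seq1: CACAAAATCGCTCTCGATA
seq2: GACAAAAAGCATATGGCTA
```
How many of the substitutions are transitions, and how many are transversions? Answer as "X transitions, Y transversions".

0 transitions, 8 transversions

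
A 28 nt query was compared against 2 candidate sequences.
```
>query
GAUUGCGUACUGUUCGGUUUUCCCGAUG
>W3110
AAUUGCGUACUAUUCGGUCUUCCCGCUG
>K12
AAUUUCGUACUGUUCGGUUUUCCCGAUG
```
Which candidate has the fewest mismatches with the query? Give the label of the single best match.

W3110 differs at 4 positions; K12 differs at 2 positions. The closest is K12.

K12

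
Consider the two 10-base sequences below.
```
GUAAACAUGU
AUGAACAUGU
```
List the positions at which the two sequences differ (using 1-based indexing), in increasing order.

1, 3

Scanning 1-based: 1: G/A; 3: A/G.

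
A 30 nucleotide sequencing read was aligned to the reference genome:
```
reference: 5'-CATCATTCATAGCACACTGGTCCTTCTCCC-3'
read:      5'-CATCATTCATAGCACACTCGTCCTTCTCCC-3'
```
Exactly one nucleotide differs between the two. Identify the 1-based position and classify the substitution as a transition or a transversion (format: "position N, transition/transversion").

Position 19 changes G→C. G is a purine and C is a pyrimidine, so this is a transversion.

position 19, transversion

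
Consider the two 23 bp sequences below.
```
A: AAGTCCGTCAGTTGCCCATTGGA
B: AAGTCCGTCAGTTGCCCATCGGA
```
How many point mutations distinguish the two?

Comparing position by position, 1 site differs: 20 (T/C).

1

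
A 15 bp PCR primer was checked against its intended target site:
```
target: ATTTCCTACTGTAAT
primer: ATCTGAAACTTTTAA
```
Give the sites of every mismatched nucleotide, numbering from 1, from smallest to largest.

Differences at site 3 (T→C), site 5 (C→G), site 6 (C→A), site 7 (T→A), site 11 (G→T), site 13 (A→T), site 15 (T→A).

3, 5, 6, 7, 11, 13, 15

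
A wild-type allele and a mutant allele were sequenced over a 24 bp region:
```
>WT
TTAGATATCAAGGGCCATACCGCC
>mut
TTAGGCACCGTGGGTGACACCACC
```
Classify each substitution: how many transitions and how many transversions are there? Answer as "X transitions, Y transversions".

7 transitions, 2 transversions

Mismatches (1-based):
base 5: A→G (purine→purine, transition)
base 6: T→C (pyrimidine→pyrimidine, transition)
base 8: T→C (pyrimidine→pyrimidine, transition)
base 10: A→G (purine→purine, transition)
base 11: A→T (purine→pyrimidine, transversion)
base 15: C→T (pyrimidine→pyrimidine, transition)
base 16: C→G (pyrimidine→purine, transversion)
base 18: T→C (pyrimidine→pyrimidine, transition)
base 22: G→A (purine→purine, transition)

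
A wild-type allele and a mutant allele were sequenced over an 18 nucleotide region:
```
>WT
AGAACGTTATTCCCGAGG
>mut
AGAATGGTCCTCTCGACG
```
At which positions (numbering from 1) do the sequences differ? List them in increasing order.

5, 7, 9, 10, 13, 17

Scanning 1-based: 5: C/T; 7: T/G; 9: A/C; 10: T/C; 13: C/T; 17: G/C.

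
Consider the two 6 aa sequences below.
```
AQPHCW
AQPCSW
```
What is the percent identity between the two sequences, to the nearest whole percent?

2 positions differ (4, 5), so 4 of 6 match: 4/6 = 66.67%.

67%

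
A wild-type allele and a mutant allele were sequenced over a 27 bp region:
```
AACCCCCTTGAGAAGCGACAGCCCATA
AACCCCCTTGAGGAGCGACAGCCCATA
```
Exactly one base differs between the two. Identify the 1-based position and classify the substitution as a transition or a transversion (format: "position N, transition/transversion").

position 13, transition

Position 13 changes A→G. A is a purine and G is a purine, so this is a transition.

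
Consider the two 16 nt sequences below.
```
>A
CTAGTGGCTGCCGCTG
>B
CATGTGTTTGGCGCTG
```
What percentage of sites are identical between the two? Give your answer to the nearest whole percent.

Mismatches at positions 2, 3, 7, 8, 11 (1-based): 5 of 16.
Identical positions: 11/16 = 68.75% → 69%.

69%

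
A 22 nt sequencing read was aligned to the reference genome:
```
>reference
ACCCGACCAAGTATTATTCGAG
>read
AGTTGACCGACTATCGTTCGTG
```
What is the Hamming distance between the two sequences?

8

The sequences differ at sites 2, 3, 4, 9, 11, 15, 16, 21 (1-based) — 8 in total.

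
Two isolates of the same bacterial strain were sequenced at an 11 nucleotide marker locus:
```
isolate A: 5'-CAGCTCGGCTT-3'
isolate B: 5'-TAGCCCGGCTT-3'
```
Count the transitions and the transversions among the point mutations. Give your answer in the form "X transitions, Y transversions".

2 transitions, 0 transversions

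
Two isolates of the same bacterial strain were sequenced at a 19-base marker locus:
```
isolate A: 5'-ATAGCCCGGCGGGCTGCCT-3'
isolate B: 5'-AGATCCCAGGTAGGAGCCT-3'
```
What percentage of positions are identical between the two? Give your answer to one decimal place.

57.9%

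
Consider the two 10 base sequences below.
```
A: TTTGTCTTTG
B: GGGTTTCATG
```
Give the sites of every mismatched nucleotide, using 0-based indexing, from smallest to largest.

0, 1, 2, 3, 5, 6, 7

Scanning 0-based: 0: T/G; 1: T/G; 2: T/G; 3: G/T; 5: C/T; 6: T/C; 7: T/A.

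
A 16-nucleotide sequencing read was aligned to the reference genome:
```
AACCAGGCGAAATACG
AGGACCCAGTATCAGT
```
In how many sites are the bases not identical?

12

Comparing position by position, 12 sites differ: 2 (A/G), 3 (C/G), 4 (C/A), 5 (A/C), 6 (G/C), 7 (G/C), 8 (C/A), 10 (A/T), 12 (A/T), 13 (T/C), 15 (C/G), 16 (G/T).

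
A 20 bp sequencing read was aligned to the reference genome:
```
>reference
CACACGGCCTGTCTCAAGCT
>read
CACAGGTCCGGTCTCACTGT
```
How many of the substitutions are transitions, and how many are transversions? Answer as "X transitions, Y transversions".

0 transitions, 6 transversions

Mismatches (1-based):
base 5: C→G (pyrimidine→purine, transversion)
base 7: G→T (purine→pyrimidine, transversion)
base 10: T→G (pyrimidine→purine, transversion)
base 17: A→C (purine→pyrimidine, transversion)
base 18: G→T (purine→pyrimidine, transversion)
base 19: C→G (pyrimidine→purine, transversion)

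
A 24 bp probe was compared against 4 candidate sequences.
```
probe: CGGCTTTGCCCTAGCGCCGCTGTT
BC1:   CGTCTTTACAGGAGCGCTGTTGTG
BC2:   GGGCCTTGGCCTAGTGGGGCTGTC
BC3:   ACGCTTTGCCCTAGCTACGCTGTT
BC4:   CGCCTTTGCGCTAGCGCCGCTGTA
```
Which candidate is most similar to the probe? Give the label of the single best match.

Hamming distances to probe — BC1: 8; BC2: 7; BC3: 4; BC4: 3.
Smallest is BC4 with 3 mismatches.

BC4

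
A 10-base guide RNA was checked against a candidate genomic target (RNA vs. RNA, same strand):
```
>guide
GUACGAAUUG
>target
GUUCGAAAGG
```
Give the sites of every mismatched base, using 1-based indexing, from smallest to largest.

Differences at site 3 (A→U), site 8 (U→A), site 9 (U→G).

3, 8, 9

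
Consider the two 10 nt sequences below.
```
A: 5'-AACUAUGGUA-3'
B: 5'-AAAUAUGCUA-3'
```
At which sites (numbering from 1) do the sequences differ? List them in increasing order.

3, 8

Scanning 1-based: 3: C/A; 8: G/C.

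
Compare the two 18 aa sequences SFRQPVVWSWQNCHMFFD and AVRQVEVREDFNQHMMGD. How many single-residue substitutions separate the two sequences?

11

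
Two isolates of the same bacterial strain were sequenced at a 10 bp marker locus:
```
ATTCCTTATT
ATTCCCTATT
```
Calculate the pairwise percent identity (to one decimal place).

90.0%

1 position differs (6), so 9 of 10 match: 9/10 = 90%.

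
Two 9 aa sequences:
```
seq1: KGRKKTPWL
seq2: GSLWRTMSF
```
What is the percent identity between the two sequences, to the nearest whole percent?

11%

8 positions differ (1, 2, 3, 4, 5, 7, 8, 9), so 1 of 9 match: 1/9 = 11.11%.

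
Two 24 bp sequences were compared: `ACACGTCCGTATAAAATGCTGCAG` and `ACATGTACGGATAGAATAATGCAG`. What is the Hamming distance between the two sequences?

6

The sequences differ at sites 4, 7, 10, 14, 18, 19 (1-based) — 6 in total.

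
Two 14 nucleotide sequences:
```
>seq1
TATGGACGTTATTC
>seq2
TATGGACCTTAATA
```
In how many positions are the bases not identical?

3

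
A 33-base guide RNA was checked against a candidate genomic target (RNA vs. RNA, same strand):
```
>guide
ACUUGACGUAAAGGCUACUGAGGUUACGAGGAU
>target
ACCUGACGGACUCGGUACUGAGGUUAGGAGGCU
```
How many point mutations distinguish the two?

The sequences differ at sites 3, 9, 11, 12, 13, 15, 27, 32 (1-based) — 8 in total.

8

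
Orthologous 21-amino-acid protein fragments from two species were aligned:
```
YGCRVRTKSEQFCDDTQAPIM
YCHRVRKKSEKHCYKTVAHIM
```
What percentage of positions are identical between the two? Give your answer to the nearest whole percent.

9 positions differ (2, 3, 7, 11, 12, 14, 15, 17, 19), so 12 of 21 match: 12/21 = 57.14%.

57%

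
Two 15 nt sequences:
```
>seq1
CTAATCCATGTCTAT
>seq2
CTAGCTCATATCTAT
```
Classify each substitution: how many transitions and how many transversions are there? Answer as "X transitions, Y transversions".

Transitions (purine↔purine or pyrimidine↔pyrimidine): 4 A→G, 5 T→C, 6 C→T, 10 G→A.
Transversions (purine↔pyrimidine): none.

4 transitions, 0 transversions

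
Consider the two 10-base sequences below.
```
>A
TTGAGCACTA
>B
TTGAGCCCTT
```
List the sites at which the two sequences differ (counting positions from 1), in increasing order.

7, 10

Scanning 1-based: 7: A/C; 10: A/T.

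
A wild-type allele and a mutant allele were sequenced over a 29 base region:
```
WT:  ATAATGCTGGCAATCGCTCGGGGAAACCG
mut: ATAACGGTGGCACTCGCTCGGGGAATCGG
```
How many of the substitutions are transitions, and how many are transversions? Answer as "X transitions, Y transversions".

1 transition, 4 transversions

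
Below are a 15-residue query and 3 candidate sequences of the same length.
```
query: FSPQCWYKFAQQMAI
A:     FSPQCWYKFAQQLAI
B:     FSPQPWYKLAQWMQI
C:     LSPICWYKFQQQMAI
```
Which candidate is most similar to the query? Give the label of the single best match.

A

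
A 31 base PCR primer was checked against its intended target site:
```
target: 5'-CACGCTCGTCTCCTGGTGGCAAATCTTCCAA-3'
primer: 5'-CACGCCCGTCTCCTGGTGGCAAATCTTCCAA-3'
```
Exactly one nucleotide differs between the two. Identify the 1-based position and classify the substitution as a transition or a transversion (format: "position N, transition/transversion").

The sequences differ only at position 6: T→C (pyrimidine→pyrimidine), a transition.

position 6, transition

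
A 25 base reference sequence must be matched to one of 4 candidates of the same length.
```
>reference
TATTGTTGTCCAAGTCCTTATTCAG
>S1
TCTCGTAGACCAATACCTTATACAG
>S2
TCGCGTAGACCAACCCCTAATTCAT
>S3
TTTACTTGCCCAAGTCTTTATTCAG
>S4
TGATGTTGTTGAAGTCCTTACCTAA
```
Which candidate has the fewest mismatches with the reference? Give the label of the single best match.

Hamming distances to reference — S1: 7; S2: 9; S3: 5; S4: 8.
Smallest is S3 with 5 mismatches.

S3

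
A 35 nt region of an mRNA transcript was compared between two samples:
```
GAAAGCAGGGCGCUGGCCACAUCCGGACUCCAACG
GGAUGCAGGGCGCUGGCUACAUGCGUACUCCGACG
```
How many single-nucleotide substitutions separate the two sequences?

6

Comparing position by position, 6 positions differ: 2 (A/G), 4 (A/U), 18 (C/U), 23 (C/G), 26 (G/U), 32 (A/G).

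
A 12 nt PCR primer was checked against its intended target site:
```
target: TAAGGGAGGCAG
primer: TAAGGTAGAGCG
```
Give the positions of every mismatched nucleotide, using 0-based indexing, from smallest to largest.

5, 8, 9, 10

Scanning 0-based: 5: G/T; 8: G/A; 9: C/G; 10: A/C.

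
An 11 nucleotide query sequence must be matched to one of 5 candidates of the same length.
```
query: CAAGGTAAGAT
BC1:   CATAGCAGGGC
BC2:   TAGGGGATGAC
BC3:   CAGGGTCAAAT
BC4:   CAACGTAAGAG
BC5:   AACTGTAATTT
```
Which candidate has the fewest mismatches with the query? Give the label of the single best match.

BC4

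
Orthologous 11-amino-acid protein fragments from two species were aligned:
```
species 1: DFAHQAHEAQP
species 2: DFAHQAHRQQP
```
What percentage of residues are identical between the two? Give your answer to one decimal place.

Mismatches at positions 8, 9 (1-based): 2 of 11.
Identical positions: 9/11 = 81.82% → 81.8%.

81.8%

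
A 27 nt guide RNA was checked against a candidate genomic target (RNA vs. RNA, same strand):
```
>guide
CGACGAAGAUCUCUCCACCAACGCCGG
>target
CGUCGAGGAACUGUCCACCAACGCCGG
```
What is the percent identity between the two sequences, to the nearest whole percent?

85%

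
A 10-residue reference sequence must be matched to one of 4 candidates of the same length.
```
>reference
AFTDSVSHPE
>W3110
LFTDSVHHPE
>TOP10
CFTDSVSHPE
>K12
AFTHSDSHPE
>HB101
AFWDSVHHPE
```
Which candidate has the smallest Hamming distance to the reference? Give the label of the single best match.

TOP10

Hamming distances to reference — W3110: 2; TOP10: 1; K12: 2; HB101: 2.
Smallest is TOP10 with 1 mismatch.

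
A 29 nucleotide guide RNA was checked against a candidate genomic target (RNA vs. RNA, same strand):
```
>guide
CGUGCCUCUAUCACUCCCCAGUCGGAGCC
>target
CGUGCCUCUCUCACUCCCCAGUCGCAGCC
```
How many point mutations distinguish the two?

2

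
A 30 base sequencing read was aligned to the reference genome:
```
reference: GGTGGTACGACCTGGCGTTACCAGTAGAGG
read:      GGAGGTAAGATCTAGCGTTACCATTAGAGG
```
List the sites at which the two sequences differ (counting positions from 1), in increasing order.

Differences at site 3 (T→A), site 8 (C→A), site 11 (C→T), site 14 (G→A), site 24 (G→T).

3, 8, 11, 14, 24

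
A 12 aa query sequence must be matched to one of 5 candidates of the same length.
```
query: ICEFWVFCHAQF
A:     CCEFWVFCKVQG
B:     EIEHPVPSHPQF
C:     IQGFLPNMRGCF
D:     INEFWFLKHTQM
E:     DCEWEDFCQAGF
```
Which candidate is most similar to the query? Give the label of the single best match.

Hamming distances to query — A: 4; B: 7; C: 9; D: 6; E: 6.
Smallest is A with 4 mismatches.

A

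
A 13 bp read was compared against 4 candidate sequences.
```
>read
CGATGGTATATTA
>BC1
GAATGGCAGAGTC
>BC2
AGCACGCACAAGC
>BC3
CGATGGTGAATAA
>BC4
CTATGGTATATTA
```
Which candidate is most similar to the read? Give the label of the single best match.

BC1 differs at 6 positions; BC2 differs at 9 positions; BC3 differs at 3 positions; BC4 differs at 1 position. The closest is BC4.

BC4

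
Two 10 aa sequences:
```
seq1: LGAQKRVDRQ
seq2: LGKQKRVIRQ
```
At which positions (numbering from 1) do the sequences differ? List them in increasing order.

3, 8

Differences at position 3 (A→K), position 8 (D→I).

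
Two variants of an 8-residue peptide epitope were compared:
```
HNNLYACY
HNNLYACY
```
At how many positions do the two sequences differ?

The two sequences are identical at every position.

0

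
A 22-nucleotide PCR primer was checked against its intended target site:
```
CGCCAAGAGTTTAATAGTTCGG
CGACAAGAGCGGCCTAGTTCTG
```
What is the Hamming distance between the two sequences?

7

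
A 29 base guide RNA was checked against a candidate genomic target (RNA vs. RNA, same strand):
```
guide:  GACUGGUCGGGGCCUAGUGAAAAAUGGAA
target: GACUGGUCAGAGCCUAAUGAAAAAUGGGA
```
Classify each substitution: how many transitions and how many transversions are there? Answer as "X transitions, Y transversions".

4 transitions, 0 transversions

Mismatches (1-based):
base 9: G→A (purine→purine, transition)
base 11: G→A (purine→purine, transition)
base 17: G→A (purine→purine, transition)
base 28: A→G (purine→purine, transition)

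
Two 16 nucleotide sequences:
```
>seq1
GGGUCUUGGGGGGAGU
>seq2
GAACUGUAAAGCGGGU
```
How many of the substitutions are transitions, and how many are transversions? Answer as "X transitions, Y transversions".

Transitions (purine↔purine or pyrimidine↔pyrimidine): 2 G→A, 3 G→A, 4 U→C, 5 C→U, 8 G→A, 9 G→A, 10 G→A, 14 A→G.
Transversions (purine↔pyrimidine): 6 U→G, 12 G→C.

8 transitions, 2 transversions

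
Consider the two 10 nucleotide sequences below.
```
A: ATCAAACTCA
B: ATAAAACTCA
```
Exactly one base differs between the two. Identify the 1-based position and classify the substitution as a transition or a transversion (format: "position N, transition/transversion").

Position 3 changes C→A. C is a pyrimidine and A is a purine, so this is a transversion.

position 3, transversion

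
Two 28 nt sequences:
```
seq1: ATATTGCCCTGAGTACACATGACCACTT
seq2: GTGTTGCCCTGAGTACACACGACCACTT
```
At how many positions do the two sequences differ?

Comparing position by position, 3 positions differ: 1 (A/G), 3 (A/G), 20 (T/C).

3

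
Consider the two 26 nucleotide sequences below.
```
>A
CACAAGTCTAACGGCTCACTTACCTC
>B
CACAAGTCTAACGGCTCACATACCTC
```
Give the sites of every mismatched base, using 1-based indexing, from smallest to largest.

Differences at site 20 (T→A).

20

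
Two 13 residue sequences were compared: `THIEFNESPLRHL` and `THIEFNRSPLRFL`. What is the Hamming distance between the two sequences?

2

The sequences differ at residues 7, 12 (1-based) — 2 in total.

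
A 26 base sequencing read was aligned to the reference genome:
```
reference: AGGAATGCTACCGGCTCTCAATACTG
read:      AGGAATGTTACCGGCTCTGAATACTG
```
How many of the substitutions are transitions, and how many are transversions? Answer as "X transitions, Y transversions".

Mismatches (1-based):
base 8: C→T (pyrimidine→pyrimidine, transition)
base 19: C→G (pyrimidine→purine, transversion)

1 transition, 1 transversion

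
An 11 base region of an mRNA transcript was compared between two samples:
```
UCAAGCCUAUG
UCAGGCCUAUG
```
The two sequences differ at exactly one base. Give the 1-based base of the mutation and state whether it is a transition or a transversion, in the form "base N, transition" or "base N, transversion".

base 4, transition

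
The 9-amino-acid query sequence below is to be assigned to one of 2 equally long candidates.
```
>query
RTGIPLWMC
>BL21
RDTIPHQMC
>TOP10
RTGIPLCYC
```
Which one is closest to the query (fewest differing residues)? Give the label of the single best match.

TOP10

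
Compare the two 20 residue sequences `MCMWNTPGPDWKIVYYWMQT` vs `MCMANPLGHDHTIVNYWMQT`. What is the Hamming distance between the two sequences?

Mismatches (1-based): residue 4: W→A; residue 6: T→P; residue 7: P→L; residue 9: P→H; residue 11: W→H; residue 12: K→T; residue 15: Y→N.

7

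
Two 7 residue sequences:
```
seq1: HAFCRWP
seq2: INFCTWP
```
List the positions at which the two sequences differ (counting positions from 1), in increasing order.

1, 2, 5

Differences at position 1 (H→I), position 2 (A→N), position 5 (R→T).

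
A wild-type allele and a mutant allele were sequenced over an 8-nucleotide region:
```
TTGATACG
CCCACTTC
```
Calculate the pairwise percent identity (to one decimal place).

Mismatches at positions 1, 2, 3, 5, 6, 7, 8 (1-based): 7 of 8.
Identical positions: 1/8 = 12.5% → 12.5%.

12.5%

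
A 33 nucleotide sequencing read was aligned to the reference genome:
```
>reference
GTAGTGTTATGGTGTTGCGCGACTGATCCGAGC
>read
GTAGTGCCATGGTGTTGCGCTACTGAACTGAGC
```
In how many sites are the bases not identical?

5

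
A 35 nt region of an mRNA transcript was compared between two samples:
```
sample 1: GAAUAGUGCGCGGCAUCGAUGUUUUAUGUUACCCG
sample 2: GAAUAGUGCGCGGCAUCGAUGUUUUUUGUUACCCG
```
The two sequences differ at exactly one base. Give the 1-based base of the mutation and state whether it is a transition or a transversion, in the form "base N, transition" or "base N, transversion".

Base 26 changes A→U. A is a purine and U is a pyrimidine, so this is a transversion.

base 26, transversion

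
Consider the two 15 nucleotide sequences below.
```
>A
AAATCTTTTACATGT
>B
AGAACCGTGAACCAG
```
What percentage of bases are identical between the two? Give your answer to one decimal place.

33.3%

10 positions differ (2, 4, 6, 7, 9, 11, 12, 13, 14, 15), so 5 of 15 match: 5/15 = 33.33%.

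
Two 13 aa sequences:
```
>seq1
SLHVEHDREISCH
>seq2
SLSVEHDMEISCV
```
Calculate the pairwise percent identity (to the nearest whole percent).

3 positions differ (3, 8, 13), so 10 of 13 match: 10/13 = 76.92%.

77%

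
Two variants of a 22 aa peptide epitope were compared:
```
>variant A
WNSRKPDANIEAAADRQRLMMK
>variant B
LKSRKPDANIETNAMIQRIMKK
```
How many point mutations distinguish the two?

8

The sequences differ at positions 1, 2, 12, 13, 15, 16, 19, 21 (1-based) — 8 in total.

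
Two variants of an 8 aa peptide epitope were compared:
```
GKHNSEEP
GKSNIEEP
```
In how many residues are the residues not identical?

2

Mismatches (1-based): residue 3: H→S; residue 5: S→I.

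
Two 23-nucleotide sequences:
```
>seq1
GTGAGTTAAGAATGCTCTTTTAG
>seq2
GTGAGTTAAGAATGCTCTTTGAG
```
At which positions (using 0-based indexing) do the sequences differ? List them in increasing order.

20

Differences at position 20 (T→G).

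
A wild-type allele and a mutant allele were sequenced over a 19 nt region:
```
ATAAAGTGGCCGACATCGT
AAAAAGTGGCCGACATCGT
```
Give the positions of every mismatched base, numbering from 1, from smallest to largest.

2

Scanning 1-based: 2: T/A.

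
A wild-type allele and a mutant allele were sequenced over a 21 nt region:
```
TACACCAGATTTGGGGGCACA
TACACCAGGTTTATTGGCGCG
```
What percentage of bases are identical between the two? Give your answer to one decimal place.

Mismatches at positions 9, 13, 14, 15, 19, 21 (1-based): 6 of 21.
Identical positions: 15/21 = 71.43% → 71.4%.

71.4%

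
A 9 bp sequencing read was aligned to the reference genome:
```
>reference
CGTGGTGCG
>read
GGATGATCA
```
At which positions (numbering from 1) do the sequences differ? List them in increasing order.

1, 3, 4, 6, 7, 9

Scanning 1-based: 1: C/G; 3: T/A; 4: G/T; 6: T/A; 7: G/T; 9: G/A.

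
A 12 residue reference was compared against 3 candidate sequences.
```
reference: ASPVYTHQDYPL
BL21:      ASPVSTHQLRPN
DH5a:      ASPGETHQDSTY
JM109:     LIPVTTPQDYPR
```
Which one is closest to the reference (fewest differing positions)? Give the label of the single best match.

BL21

Hamming distances to reference — BL21: 4; DH5a: 5; JM109: 5.
Smallest is BL21 with 4 mismatches.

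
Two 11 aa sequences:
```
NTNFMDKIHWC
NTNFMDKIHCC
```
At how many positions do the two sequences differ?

1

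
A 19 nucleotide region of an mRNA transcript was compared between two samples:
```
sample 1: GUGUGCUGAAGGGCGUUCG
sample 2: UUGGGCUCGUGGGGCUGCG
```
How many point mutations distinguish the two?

The sequences differ at positions 1, 4, 8, 9, 10, 14, 15, 17 (1-based) — 8 in total.

8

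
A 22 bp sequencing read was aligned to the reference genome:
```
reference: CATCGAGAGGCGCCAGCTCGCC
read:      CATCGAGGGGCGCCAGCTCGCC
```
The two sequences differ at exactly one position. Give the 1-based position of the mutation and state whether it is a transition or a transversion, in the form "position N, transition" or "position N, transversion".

Position 8 changes A→G. A is a purine and G is a purine, so this is a transition.

position 8, transition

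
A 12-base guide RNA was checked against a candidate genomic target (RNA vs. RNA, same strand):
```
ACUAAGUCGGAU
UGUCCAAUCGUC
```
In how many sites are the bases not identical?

10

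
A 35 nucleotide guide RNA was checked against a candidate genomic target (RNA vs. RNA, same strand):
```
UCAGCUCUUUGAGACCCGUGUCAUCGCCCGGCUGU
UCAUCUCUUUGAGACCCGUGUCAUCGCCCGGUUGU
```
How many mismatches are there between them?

Mismatches (1-based): position 4: G→U; position 32: C→U.

2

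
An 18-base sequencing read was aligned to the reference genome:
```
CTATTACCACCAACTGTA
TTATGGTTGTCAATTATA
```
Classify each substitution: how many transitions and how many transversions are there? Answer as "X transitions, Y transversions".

8 transitions, 1 transversion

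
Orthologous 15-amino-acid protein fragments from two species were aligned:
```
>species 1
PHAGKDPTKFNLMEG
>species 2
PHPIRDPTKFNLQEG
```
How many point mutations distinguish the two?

The sequences differ at residues 3, 4, 5, 13 (1-based) — 4 in total.

4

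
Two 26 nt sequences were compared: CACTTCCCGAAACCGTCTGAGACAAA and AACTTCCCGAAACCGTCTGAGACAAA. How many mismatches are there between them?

1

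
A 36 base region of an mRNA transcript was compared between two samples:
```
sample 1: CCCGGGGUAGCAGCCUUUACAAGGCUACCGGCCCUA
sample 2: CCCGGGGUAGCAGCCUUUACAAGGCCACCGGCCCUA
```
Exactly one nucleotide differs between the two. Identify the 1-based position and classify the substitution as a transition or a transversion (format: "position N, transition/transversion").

Position 26 changes U→C. U is a pyrimidine and C is a pyrimidine, so this is a transition.

position 26, transition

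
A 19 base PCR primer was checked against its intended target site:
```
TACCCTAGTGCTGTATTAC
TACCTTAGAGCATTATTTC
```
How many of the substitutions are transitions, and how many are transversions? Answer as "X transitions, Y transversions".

Mismatches (1-based):
position 5: C→T (pyrimidine→pyrimidine, transition)
position 9: T→A (pyrimidine→purine, transversion)
position 12: T→A (pyrimidine→purine, transversion)
position 13: G→T (purine→pyrimidine, transversion)
position 18: A→T (purine→pyrimidine, transversion)

1 transition, 4 transversions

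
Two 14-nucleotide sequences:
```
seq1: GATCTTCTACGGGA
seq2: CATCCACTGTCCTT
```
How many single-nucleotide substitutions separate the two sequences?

9

The sequences differ at sites 1, 5, 6, 9, 10, 11, 12, 13, 14 (1-based) — 9 in total.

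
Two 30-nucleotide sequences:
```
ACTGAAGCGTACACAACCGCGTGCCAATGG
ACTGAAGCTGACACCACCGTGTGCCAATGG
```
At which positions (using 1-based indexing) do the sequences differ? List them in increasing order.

Scanning 1-based: 9: G/T; 10: T/G; 15: A/C; 20: C/T.

9, 10, 15, 20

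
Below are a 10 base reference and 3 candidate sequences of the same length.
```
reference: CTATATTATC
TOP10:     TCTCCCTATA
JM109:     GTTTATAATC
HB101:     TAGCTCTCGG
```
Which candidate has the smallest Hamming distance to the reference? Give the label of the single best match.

JM109

TOP10 differs at 7 positions; JM109 differs at 3 positions; HB101 differs at 9 positions. The closest is JM109.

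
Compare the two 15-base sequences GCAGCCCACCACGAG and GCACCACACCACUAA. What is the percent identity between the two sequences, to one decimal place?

4 positions differ (4, 6, 13, 15), so 11 of 15 match: 11/15 = 73.33%.

73.3%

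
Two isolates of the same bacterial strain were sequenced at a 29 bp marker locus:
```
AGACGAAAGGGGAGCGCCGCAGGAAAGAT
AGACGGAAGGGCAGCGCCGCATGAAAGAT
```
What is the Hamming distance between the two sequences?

Mismatches (1-based): base 6: A→G; base 12: G→C; base 22: G→T.

3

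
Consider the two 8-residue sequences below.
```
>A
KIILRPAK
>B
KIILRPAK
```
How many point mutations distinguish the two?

0

The two sequences are identical at every position.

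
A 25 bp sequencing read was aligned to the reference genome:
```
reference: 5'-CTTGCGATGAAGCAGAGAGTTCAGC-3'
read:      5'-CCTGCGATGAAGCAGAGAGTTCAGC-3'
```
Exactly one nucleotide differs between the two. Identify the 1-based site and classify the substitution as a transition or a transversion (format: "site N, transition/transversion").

site 2, transition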